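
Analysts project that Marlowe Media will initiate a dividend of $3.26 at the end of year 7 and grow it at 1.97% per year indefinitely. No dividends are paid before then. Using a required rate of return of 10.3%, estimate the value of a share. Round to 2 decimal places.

Deferred-dividend DDM. At t=6 the remaining stream is a growing perpetuity with first payment D_7 = 3.26.
V_6 = D_7/(r−g) = 3.26/(0.103−0.0197) = 39.1357
P₀ = V_6/(1+r)^6 = 39.1357/(1+0.103)^6 = 21.7330

$21.73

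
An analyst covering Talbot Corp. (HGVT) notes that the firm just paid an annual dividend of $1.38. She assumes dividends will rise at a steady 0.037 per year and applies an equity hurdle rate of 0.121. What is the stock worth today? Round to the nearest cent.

Gordon growth model: P₀ = D₁/(r − g). D₁ = 1.38 × (1 + 0.037) = 1.4311.
P₀ = 1.4311 / (0.121 − 0.037) = 1.4311 / 0.084 = 17.0364

$17.04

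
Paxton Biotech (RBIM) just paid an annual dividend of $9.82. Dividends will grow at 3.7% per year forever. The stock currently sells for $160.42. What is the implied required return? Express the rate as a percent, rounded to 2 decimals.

Rearranging the constant-growth DDM: r = D₁/P₀ + g.
D₁ = 9.82 × (1 + 0.037) = 10.1833.
r = 10.1833 / 160.42 + 0.037 = 0.06348 + 0.037 = 0.10048

10.05%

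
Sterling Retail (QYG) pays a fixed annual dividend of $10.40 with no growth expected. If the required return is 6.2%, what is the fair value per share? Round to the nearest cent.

$167.74

Zero-growth DDM (perpetuity): P₀ = D/r = 10.40 / 0.062 = 167.7419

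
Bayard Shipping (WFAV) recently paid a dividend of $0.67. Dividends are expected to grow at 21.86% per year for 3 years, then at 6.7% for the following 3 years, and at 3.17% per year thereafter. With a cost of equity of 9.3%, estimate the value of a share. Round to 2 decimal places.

Three-stage DDM. Project D₁…D_6; terminal Gordon value at t=6 with g = 0.0317; discount at r = 0.093.
D_1 = 0.8165
D_2 = 0.9949
D_3 = 1.2124
D_4 = 1.2937
D_5 = 1.3803
D_6 = 1.4728
TV_6 = 1.5195/(0.093−0.0317) = 24.7882
P₀ = Σ Dₜ/(1+r)ᵗ + TV_6/(1+r)^6 = 19.7022

$19.70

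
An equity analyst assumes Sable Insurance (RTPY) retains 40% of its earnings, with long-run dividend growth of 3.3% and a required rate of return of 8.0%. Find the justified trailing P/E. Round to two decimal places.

13.19

Payout ratio b = 1 − 0.40 = 0.60.
Justified trailing P/E = b(1+g)/(r−g) = 0.60×(1+0.033)/(0.08−0.033) = 13.1872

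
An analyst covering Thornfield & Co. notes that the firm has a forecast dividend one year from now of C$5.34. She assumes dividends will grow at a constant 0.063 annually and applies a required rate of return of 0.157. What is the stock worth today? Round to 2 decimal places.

Gordon growth model: P₀ = D₁/(r − g), with D₁ = 5.34 given directly.
P₀ = 5.3400 / (0.157 − 0.063) = 5.3400 / 0.094 = 56.8085

C$56.81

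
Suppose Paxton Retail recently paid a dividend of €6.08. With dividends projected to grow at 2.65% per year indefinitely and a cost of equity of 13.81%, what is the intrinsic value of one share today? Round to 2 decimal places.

Gordon growth model: P₀ = D₁/(r − g). D₁ = 6.08 × (1 + 0.0265) = 6.2411.
P₀ = 6.2411 / (0.1381 − 0.0265) = 6.2411 / 0.1116 = 55.9240

€55.92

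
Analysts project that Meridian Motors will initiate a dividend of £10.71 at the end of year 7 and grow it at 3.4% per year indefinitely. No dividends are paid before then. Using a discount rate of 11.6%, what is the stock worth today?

£67.61

Deferred-dividend DDM. At t=6 the remaining stream is a growing perpetuity with first payment D_7 = 10.71.
V_6 = D_7/(r−g) = 10.71/(0.116−0.034) = 130.6098
P₀ = V_6/(1+r)^6 = 130.6098/(1+0.116)^6 = 67.6068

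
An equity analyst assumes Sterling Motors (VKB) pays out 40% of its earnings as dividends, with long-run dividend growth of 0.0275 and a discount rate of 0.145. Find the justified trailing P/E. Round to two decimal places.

Justified trailing P/E = b(1+g)/(r−g) = 0.40×(1+0.0275)/(0.145−0.0275) = 3.4979

3.50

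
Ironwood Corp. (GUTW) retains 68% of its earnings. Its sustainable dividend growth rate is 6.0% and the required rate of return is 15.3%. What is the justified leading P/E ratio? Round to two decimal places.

3.44

Payout ratio b = 1 − 0.68 = 0.32.
Justified leading P/E = b/(r−g) = 0.32/(0.153−0.06) = 3.4409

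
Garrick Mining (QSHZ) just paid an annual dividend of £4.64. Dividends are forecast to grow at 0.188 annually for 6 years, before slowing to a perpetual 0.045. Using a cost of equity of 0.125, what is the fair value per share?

£117.88

Two-stage DDM. Project D₁…D_6 at 0.188, terminal growth 0.045, discount at r = 0.125.
D_1 = 5.5123
D_2 = 6.5486
D_3 = 7.7798
D_4 = 9.2424
D_5 = 10.9799
D_6 = 13.0442
Terminal value at t=6: TV = D_7/(r−g) = 13.6312/(0.125−0.045) = 170.3895
P₀ = 5.5123/(1+0.125)^1 + 6.5486/(1+0.125)^2 + 7.7798/(1+0.125)^3 + 9.2424/(1+0.125)^4 + 10.9799/(1+0.125)^5 + 13.0442/(1+0.125)^6 + 170.3895/(1+0.125)^6 = 117.8835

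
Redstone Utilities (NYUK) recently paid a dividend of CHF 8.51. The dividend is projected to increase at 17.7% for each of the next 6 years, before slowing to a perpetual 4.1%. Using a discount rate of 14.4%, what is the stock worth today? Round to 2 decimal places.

Two-stage DDM. Project D₁…D_6 at 0.177, terminal growth 0.041, discount at r = 0.144.
D_1 = 10.0163
D_2 = 11.7891
D_3 = 13.8758
D_4 = 16.3319
D_5 = 19.2226
D_6 = 22.6250
Terminal value at t=6: TV = D_7/(r−g) = 23.5526/(0.144−0.041) = 228.6661
P₀ = 10.0163/(1+0.144)^1 + 11.7891/(1+0.144)^2 + 13.8758/(1+0.144)^3 + 16.3319/(1+0.144)^4 + 19.2226/(1+0.144)^5 + 22.6250/(1+0.144)^6 + 228.6661/(1+0.144)^6 = 158.4809

CHF 158.48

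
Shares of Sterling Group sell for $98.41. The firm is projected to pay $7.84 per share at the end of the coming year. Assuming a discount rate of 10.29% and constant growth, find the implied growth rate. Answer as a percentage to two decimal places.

From P₀ = D₁/(r − g), the implied growth is g = r − D₁/P₀.
g = 0.1029 − 7.84/98.41 = 0.1029 − 0.07967 = 0.02323

2.32%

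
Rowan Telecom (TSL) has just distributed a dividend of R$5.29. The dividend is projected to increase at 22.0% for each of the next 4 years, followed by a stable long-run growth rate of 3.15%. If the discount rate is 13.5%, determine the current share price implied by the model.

R$95.81

Two-stage DDM. Project D₁…D_4 at 0.22, terminal growth 0.0315, discount at r = 0.135.
D_1 = 6.4538
D_2 = 7.8736
D_3 = 9.6058
D_4 = 11.7191
Terminal value at t=4: TV = D_5/(r−g) = 12.0883/(0.135−0.0315) = 116.7949
P₀ = 6.4538/(1+0.135)^1 + 7.8736/(1+0.135)^2 + 9.6058/(1+0.135)^3 + 11.7191/(1+0.135)^4 + 116.7949/(1+0.135)^4 = 95.8082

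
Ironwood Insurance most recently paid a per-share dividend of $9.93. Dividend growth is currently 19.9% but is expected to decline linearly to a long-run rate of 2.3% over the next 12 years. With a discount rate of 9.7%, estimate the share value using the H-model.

$278.98

H-model: P₀ = D₀[(1+g_L) + H(g_S−g_L)]/(r−g_L), with H = 12/2 = 6.
P₀ = 9.93 × [(1+0.023) + 6×(0.199−0.023)] / (0.097−0.023)
   = 9.93 × 2.0790 / 0.074 = 278.9793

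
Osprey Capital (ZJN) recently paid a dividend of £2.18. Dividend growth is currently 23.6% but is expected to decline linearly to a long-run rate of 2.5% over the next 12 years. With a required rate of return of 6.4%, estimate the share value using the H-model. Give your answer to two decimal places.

H-model: P₀ = D₀[(1+g_L) + H(g_S−g_L)]/(r−g_L), with H = 12/2 = 6.
P₀ = 2.18 × [(1+0.025) + 6×(0.236−0.025)] / (0.064−0.025)
   = 2.18 × 2.2910 / 0.039 = 128.0610

£128.06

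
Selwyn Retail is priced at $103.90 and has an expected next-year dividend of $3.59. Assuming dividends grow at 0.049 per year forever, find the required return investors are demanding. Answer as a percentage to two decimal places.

8.36%

Rearranging the constant-growth DDM: r = D₁/P₀ + g.
r = 3.5900 / 103.90 + 0.049 = 0.03455 + 0.049 = 0.08355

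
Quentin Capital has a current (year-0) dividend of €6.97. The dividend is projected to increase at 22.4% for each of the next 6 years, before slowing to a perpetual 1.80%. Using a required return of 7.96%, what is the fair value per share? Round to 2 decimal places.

Two-stage DDM. Project D₁…D_6 at 0.224, terminal growth 0.018, discount at r = 0.0796.
D_1 = 8.5313
D_2 = 10.4423
D_3 = 12.7814
D_4 = 15.6444
D_5 = 19.1487
D_6 = 23.4380
Terminal value at t=6: TV = D_7/(r−g) = 23.8599/(0.0796−0.018) = 387.3364
P₀ = 8.5313/(1+0.0796)^1 + 10.4423/(1+0.0796)^2 + 12.7814/(1+0.0796)^3 + 15.6444/(1+0.0796)^4 + 19.1487/(1+0.0796)^5 + 23.4380/(1+0.0796)^6 + 387.3364/(1+0.0796)^6 = 311.0252

€311.03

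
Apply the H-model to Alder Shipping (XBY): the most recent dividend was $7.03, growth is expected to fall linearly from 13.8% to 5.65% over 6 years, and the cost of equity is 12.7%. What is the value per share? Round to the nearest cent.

$129.73

H-model: P₀ = D₀[(1+g_L) + H(g_S−g_L)]/(r−g_L), with H = 6/2 = 3.
P₀ = 7.03 × [(1+0.0565) + 3×(0.138−0.0565)] / (0.127−0.0565)
   = 7.03 × 1.3010 / 0.0705 = 129.7309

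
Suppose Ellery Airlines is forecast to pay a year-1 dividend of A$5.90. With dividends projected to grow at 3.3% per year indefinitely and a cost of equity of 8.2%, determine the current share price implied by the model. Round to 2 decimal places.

Gordon growth model: P₀ = D₁/(r − g), with D₁ = 5.90 given directly.
P₀ = 5.9000 / (0.082 − 0.033) = 5.9000 / 0.049 = 120.4082

A$120.41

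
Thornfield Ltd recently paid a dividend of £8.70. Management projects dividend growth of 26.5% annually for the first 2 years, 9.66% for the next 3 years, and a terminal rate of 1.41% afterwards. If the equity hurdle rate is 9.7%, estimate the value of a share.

£197.65

Three-stage DDM. Project D₁…D_5; terminal Gordon value at t=5 with g = 0.0141; discount at r = 0.097.
D_1 = 11.0055
D_2 = 13.9220
D_3 = 15.2668
D_4 = 16.7416
D_5 = 18.3588
TV_5 = 18.6177/(0.097−0.0141) = 224.5801
P₀ = Σ Dₜ/(1+r)ᵗ + TV_5/(1+r)^5 = 197.6459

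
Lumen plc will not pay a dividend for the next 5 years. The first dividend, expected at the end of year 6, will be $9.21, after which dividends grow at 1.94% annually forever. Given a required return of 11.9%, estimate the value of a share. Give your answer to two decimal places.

$52.70

Deferred-dividend DDM. At t=5 the remaining stream is a growing perpetuity with first payment D_6 = 9.21.
V_5 = D_6/(r−g) = 9.21/(0.119−0.0194) = 92.4699
P₀ = V_5/(1+r)^5 = 92.4699/(1+0.119)^5 = 52.7048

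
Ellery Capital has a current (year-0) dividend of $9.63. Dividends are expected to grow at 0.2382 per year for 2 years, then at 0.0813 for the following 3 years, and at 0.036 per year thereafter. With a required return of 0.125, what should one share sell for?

Three-stage DDM. Project D₁…D_5; terminal Gordon value at t=5 with g = 0.036; discount at r = 0.125.
D_1 = 11.9239
D_2 = 14.7641
D_3 = 15.9645
D_4 = 17.2624
D_5 = 18.6658
TV_5 = 19.3378/(0.125−0.036) = 217.2782
P₀ = Σ Dₜ/(1+r)ᵗ + TV_5/(1+r)^5 = 175.1858

$175.19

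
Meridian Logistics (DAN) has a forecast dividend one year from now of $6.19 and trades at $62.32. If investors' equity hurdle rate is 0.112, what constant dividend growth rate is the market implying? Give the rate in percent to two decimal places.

1.27%

From P₀ = D₁/(r − g), the implied growth is g = r − D₁/P₀.
g = 0.112 − 6.19/62.32 = 0.112 − 0.09933 = 0.01267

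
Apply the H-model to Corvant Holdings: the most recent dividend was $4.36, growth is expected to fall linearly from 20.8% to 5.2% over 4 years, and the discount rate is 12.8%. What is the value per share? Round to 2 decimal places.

$78.25

H-model: P₀ = D₀[(1+g_L) + H(g_S−g_L)]/(r−g_L), with H = 4/2 = 2.
P₀ = 4.36 × [(1+0.052) + 2×(0.208−0.052)] / (0.128−0.052)
   = 4.36 × 1.3640 / 0.076 = 78.2505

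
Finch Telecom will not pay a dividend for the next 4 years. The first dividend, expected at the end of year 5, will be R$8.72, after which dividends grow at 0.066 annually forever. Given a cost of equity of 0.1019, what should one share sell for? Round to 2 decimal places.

R$164.76

Deferred-dividend DDM. At t=4 the remaining stream is a growing perpetuity with first payment D_5 = 8.72.
V_4 = D_5/(r−g) = 8.72/(0.1019−0.066) = 242.8969
P₀ = V_4/(1+r)^4 = 242.8969/(1+0.1019)^4 = 164.7606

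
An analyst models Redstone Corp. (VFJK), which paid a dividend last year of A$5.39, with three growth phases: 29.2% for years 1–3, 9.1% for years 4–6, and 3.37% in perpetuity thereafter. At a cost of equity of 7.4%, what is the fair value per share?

Three-stage DDM. Project D₁…D_6; terminal Gordon value at t=6 with g = 0.0337; discount at r = 0.074.
D_1 = 6.9639
D_2 = 8.9973
D_3 = 11.6246
D_4 = 12.6824
D_5 = 13.8365
D_6 = 15.0956
TV_6 = 15.6043/(0.074−0.0337) = 387.2042
P₀ = Σ Dₜ/(1+r)ᵗ + TV_6/(1+r)^6 = 305.0170

A$305.02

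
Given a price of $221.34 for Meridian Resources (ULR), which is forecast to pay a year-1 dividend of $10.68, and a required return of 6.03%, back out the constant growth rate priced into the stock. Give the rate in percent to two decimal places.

1.20%

From P₀ = D₁/(r − g), the implied growth is g = r − D₁/P₀.
g = 0.0603 − 10.68/221.34 = 0.0603 − 0.04825 = 0.01205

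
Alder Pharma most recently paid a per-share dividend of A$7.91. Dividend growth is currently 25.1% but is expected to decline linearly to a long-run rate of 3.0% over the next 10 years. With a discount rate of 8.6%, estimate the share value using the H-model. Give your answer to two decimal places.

A$301.57

H-model: P₀ = D₀[(1+g_L) + H(g_S−g_L)]/(r−g_L), with H = 10/2 = 5.
P₀ = 7.91 × [(1+0.03) + 5×(0.251−0.03)] / (0.086−0.03)
   = 7.91 × 2.1350 / 0.056 = 301.5688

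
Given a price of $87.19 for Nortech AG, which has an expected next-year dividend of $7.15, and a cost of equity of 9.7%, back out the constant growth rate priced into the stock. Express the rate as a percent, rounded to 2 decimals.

From P₀ = D₁/(r − g), the implied growth is g = r − D₁/P₀.
g = 0.097 − 7.15/87.19 = 0.097 − 0.08200 = 0.01500

1.50%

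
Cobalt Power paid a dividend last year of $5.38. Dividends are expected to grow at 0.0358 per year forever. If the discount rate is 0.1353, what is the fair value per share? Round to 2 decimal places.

Gordon growth model: P₀ = D₁/(r − g). D₁ = 5.38 × (1 + 0.0358) = 5.5726.
P₀ = 5.5726 / (0.1353 − 0.0358) = 5.5726 / 0.0995 = 56.0061

$56.01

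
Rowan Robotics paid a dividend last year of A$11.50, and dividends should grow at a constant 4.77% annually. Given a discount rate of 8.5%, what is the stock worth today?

A$323.02

Gordon growth model: P₀ = D₁/(r − g). D₁ = 11.50 × (1 + 0.0477) = 12.0486.
P₀ = 12.0486 / (0.085 − 0.0477) = 12.0486 / 0.0373 = 323.0174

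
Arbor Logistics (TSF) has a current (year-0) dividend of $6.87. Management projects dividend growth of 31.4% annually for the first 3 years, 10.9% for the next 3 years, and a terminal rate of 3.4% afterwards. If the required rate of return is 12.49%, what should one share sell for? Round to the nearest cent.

$179.62

Three-stage DDM. Project D₁…D_6; terminal Gordon value at t=6 with g = 0.034; discount at r = 0.1249.
D_1 = 9.0272
D_2 = 11.8617
D_3 = 15.5863
D_4 = 17.2852
D_5 = 19.1693
D_6 = 21.2587
TV_6 = 21.9815/(0.1249−0.034) = 241.8211
P₀ = Σ Dₜ/(1+r)ᵗ + TV_6/(1+r)^6 = 179.6243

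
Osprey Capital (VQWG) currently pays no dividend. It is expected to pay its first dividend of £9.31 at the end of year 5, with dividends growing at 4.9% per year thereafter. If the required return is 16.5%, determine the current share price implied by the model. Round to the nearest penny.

£43.57

Deferred-dividend DDM. At t=4 the remaining stream is a growing perpetuity with first payment D_5 = 9.31.
V_4 = D_5/(r−g) = 9.31/(0.165−0.049) = 80.2586
P₀ = V_4/(1+r)^4 = 80.2586/(1+0.165)^4 = 43.5700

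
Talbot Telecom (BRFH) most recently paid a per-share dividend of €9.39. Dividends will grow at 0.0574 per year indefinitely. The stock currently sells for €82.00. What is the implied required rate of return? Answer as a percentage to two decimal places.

Rearranging the constant-growth DDM: r = D₁/P₀ + g.
D₁ = 9.39 × (1 + 0.0574) = 9.9290.
r = 9.9290 / 82.00 + 0.0574 = 0.12109 + 0.0574 = 0.17849

17.85%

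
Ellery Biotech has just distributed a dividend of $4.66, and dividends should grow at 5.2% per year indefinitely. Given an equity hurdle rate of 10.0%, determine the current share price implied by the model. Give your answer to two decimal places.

$102.13

Gordon growth model: P₀ = D₁/(r − g). D₁ = 4.66 × (1 + 0.052) = 4.9023.
P₀ = 4.9023 / (0.1 − 0.052) = 4.9023 / 0.048 = 102.1317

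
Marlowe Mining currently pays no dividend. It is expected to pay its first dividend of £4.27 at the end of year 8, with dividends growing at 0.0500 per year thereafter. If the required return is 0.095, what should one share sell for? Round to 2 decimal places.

£50.27

Deferred-dividend DDM. At t=7 the remaining stream is a growing perpetuity with first payment D_8 = 4.27.
V_7 = D_8/(r−g) = 4.27/(0.095−0.05) = 94.8889
P₀ = V_7/(1+r)^7 = 94.8889/(1+0.095)^7 = 50.2709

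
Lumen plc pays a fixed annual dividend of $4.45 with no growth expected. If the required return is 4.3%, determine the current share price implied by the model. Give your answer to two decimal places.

$103.49

Zero-growth DDM (perpetuity): P₀ = D/r = 4.45 / 0.043 = 103.4884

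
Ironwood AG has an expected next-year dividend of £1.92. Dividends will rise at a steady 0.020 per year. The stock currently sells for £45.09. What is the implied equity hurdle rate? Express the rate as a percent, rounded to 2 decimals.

6.26%

Rearranging the constant-growth DDM: r = D₁/P₀ + g.
r = 1.9200 / 45.09 + 0.02 = 0.04258 + 0.02 = 0.06258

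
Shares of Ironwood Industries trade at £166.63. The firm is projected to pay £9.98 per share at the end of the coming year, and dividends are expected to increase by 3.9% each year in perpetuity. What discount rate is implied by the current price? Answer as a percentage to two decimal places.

Rearranging the constant-growth DDM: r = D₁/P₀ + g.
r = 9.9800 / 166.63 + 0.039 = 0.05989 + 0.039 = 0.09889

9.89%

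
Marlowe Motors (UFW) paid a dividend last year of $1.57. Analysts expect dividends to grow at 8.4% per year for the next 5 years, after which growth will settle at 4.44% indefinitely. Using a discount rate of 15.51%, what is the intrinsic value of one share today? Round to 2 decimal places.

Two-stage DDM. Project D₁…D_5 at 0.084, terminal growth 0.0444, discount at r = 0.1551.
D_1 = 1.7019
D_2 = 1.8448
D_3 = 1.9998
D_4 = 2.1678
D_5 = 2.3499
Terminal value at t=5: TV = D_6/(r−g) = 2.4542/(0.1551−0.0444) = 22.1700
P₀ = 1.7019/(1+0.1551)^1 + 1.8448/(1+0.1551)^2 + 1.9998/(1+0.1551)^3 + 2.1678/(1+0.1551)^4 + 2.3499/(1+0.1551)^5 + 22.1700/(1+0.1551)^5 = 17.2952

$17.30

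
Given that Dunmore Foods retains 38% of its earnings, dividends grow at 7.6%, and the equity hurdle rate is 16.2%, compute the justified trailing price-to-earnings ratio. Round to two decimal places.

7.76

Payout ratio b = 1 − 0.38 = 0.62.
Justified trailing P/E = b(1+g)/(r−g) = 0.62×(1+0.076)/(0.162−0.076) = 7.7572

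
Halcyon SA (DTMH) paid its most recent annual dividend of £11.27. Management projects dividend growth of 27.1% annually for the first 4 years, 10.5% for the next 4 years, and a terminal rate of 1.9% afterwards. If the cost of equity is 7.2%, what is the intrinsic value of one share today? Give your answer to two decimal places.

Three-stage DDM. Project D₁…D_8; terminal Gordon value at t=8 with g = 0.019; discount at r = 0.072.
D_1 = 14.3242
D_2 = 18.2060
D_3 = 23.1399
D_4 = 29.4108
D_5 = 32.4989
D_6 = 35.9113
D_7 = 39.6819
D_8 = 43.8485
TV_8 = 44.6817/(0.072−0.019) = 843.0504
P₀ = Σ Dₜ/(1+r)ᵗ + TV_8/(1+r)^8 = 649.7971

£649.80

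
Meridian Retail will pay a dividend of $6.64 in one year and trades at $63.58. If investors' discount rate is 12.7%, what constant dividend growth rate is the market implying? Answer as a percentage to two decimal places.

2.26%

From P₀ = D₁/(r − g), the implied growth is g = r − D₁/P₀.
g = 0.127 − 6.64/63.58 = 0.127 − 0.10444 = 0.02256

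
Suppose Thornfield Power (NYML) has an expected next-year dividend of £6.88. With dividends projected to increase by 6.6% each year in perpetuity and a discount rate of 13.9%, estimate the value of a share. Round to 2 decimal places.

Gordon growth model: P₀ = D₁/(r − g), with D₁ = 6.88 given directly.
P₀ = 6.8800 / (0.139 − 0.066) = 6.8800 / 0.073 = 94.2466

£94.25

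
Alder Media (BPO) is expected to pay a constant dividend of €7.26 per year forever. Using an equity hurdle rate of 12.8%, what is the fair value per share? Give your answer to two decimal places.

€56.72

Zero-growth DDM (perpetuity): P₀ = D/r = 7.26 / 0.128 = 56.7188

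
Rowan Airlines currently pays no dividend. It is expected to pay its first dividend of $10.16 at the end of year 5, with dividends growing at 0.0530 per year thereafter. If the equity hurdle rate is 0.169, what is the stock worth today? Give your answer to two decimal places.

Deferred-dividend DDM. At t=4 the remaining stream is a growing perpetuity with first payment D_5 = 10.16.
V_4 = D_5/(r−g) = 10.16/(0.169−0.053) = 87.5862
P₀ = V_4/(1+r)^4 = 87.5862/(1+0.169)^4 = 46.9005

$46.90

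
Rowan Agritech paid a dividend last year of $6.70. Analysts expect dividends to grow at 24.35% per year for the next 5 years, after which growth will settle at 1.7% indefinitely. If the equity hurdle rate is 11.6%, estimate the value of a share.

Two-stage DDM. Project D₁…D_5 at 0.2435, terminal growth 0.017, discount at r = 0.116.
D_1 = 8.3315
D_2 = 10.3602
D_3 = 12.8829
D_4 = 16.0198
D_5 = 19.9207
Terminal value at t=5: TV = D_6/(r−g) = 20.2593/(0.116−0.017) = 204.6395
P₀ = 8.3315/(1+0.116)^1 + 10.3602/(1+0.116)^2 + 12.8829/(1+0.116)^3 + 16.0198/(1+0.116)^4 + 19.9207/(1+0.116)^5 + 204.6395/(1+0.116)^5 = 165.1016

$165.10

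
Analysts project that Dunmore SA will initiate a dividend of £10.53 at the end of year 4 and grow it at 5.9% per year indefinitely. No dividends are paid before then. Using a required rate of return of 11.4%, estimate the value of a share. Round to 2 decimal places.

Deferred-dividend DDM. At t=3 the remaining stream is a growing perpetuity with first payment D_4 = 10.53.
V_3 = D_4/(r−g) = 10.53/(0.114−0.059) = 191.4545
P₀ = V_3/(1+r)^3 = 191.4545/(1+0.114)^3 = 138.4874

£138.49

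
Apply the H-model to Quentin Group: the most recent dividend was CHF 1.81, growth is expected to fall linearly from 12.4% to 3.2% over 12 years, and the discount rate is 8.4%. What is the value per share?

CHF 55.14

H-model: P₀ = D₀[(1+g_L) + H(g_S−g_L)]/(r−g_L), with H = 12/2 = 6.
P₀ = 1.81 × [(1+0.032) + 6×(0.124−0.032)] / (0.084−0.032)
   = 1.81 × 1.5840 / 0.052 = 55.1354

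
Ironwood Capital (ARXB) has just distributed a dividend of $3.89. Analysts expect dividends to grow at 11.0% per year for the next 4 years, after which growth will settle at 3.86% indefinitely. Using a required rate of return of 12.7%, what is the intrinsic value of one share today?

$57.99

Two-stage DDM. Project D₁…D_4 at 0.11, terminal growth 0.0386, discount at r = 0.127.
D_1 = 4.3179
D_2 = 4.7929
D_3 = 5.3201
D_4 = 5.9053
Terminal value at t=4: TV = D_5/(r−g) = 6.1332/(0.127−0.0386) = 69.3805
P₀ = 4.3179/(1+0.127)^1 + 4.7929/(1+0.127)^2 + 5.3201/(1+0.127)^3 + 5.9053/(1+0.127)^4 + 69.3805/(1+0.127)^4 = 57.9893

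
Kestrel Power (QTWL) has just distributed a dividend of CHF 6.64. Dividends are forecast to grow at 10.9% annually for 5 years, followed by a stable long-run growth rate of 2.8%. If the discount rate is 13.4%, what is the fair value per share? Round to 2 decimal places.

CHF 88.67

Two-stage DDM. Project D₁…D_5 at 0.109, terminal growth 0.028, discount at r = 0.134.
D_1 = 7.3638
D_2 = 8.1664
D_3 = 9.0565
D_4 = 10.0437
D_5 = 11.1385
Terminal value at t=5: TV = D_6/(r−g) = 11.4504/(0.134−0.028) = 108.0222
P₀ = 7.3638/(1+0.134)^1 + 8.1664/(1+0.134)^2 + 9.0565/(1+0.134)^3 + 10.0437/(1+0.134)^4 + 11.1385/(1+0.134)^5 + 108.0222/(1+0.134)^5 = 88.6711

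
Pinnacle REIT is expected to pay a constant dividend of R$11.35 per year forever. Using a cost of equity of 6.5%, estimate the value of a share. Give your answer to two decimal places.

Zero-growth DDM (perpetuity): P₀ = D/r = 11.35 / 0.065 = 174.6154

R$174.62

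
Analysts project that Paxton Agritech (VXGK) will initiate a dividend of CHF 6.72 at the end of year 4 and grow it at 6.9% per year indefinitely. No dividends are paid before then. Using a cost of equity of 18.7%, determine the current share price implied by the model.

CHF 34.05

Deferred-dividend DDM. At t=3 the remaining stream is a growing perpetuity with first payment D_4 = 6.72.
V_3 = D_4/(r−g) = 6.72/(0.187−0.069) = 56.9492
P₀ = V_3/(1+r)^3 = 56.9492/(1+0.187)^3 = 34.0514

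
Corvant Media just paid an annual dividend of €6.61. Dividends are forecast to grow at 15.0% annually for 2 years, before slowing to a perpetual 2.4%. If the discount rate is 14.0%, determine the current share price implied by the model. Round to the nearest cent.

Two-stage DDM. Project D₁…D_2 at 0.15, terminal growth 0.024, discount at r = 0.14.
D_1 = 7.6015
D_2 = 8.7417
Terminal value at t=2: TV = D_3/(r−g) = 8.9515/(0.14−0.024) = 77.1683
P₀ = 7.6015/(1+0.14)^1 + 8.7417/(1+0.14)^2 + 77.1683/(1+0.14)^2 = 72.7730

€72.77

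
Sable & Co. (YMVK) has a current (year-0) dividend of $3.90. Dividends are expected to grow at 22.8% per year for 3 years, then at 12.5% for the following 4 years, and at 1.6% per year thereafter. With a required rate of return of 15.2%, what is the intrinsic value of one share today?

$63.22

Three-stage DDM. Project D₁…D_7; terminal Gordon value at t=7 with g = 0.016; discount at r = 0.152.
D_1 = 4.7892
D_2 = 5.8811
D_3 = 7.2220
D_4 = 8.1248
D_5 = 9.1404
D_6 = 10.2829
D_7 = 11.5683
TV_7 = 11.7534/(0.152−0.016) = 86.4221
P₀ = Σ Dₜ/(1+r)ᵗ + TV_7/(1+r)^7 = 63.2234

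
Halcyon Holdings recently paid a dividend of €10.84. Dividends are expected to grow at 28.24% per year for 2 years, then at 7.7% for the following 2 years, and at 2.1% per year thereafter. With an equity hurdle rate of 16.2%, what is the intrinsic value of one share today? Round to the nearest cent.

€130.87

Three-stage DDM. Project D₁…D_4; terminal Gordon value at t=4 with g = 0.021; discount at r = 0.162.
D_1 = 13.9012
D_2 = 17.8269
D_3 = 19.1996
D_4 = 20.6780
TV_4 = 21.1122/(0.162−0.021) = 149.7319
P₀ = Σ Dₜ/(1+r)ᵗ + TV_4/(1+r)^4 = 130.8724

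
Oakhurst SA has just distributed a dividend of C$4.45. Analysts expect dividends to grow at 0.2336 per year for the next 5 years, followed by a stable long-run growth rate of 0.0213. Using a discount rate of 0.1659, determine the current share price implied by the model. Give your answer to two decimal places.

Two-stage DDM. Project D₁…D_5 at 0.2336, terminal growth 0.0213, discount at r = 0.1659.
D_1 = 5.4895
D_2 = 6.7719
D_3 = 8.3538
D_4 = 10.3052
D_5 = 12.7125
Terminal value at t=5: TV = D_6/(r−g) = 12.9833/(0.1659−0.0213) = 89.7877
P₀ = 5.4895/(1+0.1659)^1 + 6.7719/(1+0.1659)^2 + 8.3538/(1+0.1659)^3 + 10.3052/(1+0.1659)^4 + 12.7125/(1+0.1659)^5 + 89.7877/(1+0.1659)^5 = 68.1177

C$68.12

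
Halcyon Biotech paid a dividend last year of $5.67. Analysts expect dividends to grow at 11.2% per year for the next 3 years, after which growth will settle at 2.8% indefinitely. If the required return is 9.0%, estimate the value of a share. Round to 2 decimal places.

$117.53

Two-stage DDM. Project D₁…D_3 at 0.112, terminal growth 0.028, discount at r = 0.09.
D_1 = 6.3050
D_2 = 7.0112
D_3 = 7.7965
Terminal value at t=3: TV = D_4/(r−g) = 8.0148/(0.09−0.028) = 129.2703
P₀ = 6.3050/(1+0.09)^1 + 7.0112/(1+0.09)^2 + 7.7965/(1+0.09)^3 + 129.2703/(1+0.09)^3 = 117.5263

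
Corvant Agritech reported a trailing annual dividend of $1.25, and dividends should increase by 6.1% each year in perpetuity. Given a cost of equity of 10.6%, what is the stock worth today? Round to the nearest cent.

$29.47

Gordon growth model: P₀ = D₁/(r − g). D₁ = 1.25 × (1 + 0.061) = 1.3262.
P₀ = 1.3262 / (0.106 − 0.061) = 1.3262 / 0.045 = 29.4722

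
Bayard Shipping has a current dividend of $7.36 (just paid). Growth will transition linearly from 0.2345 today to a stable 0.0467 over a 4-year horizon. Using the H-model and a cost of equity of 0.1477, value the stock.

H-model: P₀ = D₀[(1+g_L) + H(g_S−g_L)]/(r−g_L), with H = 4/2 = 2.
P₀ = 7.36 × [(1+0.0467) + 2×(0.2345−0.0467)] / (0.1477−0.0467)
   = 7.36 × 1.4223 / 0.101 = 103.6448

$103.64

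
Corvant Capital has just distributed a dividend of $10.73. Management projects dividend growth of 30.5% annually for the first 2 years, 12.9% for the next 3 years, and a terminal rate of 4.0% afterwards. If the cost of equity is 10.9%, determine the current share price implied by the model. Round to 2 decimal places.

$309.97

Three-stage DDM. Project D₁…D_5; terminal Gordon value at t=5 with g = 0.04; discount at r = 0.109.
D_1 = 14.0026
D_2 = 18.2735
D_3 = 20.6307
D_4 = 23.2921
D_5 = 26.2968
TV_5 = 27.3487/(0.109−0.04) = 396.3573
P₀ = Σ Dₜ/(1+r)ᵗ + TV_5/(1+r)^5 = 309.9663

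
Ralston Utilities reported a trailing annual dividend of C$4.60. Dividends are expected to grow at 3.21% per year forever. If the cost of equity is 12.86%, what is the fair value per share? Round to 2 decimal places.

C$49.20

Gordon growth model: P₀ = D₁/(r − g). D₁ = 4.60 × (1 + 0.0321) = 4.7477.
P₀ = 4.7477 / (0.1286 − 0.0321) = 4.7477 / 0.0965 = 49.1985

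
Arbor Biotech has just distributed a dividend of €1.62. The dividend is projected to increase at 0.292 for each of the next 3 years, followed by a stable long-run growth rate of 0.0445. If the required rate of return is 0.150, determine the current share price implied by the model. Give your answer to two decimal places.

€28.91

Two-stage DDM. Project D₁…D_3 at 0.292, terminal growth 0.0445, discount at r = 0.15.
D_1 = 2.0930
D_2 = 2.7042
D_3 = 3.4938
Terminal value at t=3: TV = D_4/(r−g) = 3.6493/(0.15−0.0445) = 34.5906
P₀ = 2.0930/(1+0.15)^1 + 2.7042/(1+0.15)^2 + 3.4938/(1+0.15)^3 + 34.5906/(1+0.15)^3 = 28.9060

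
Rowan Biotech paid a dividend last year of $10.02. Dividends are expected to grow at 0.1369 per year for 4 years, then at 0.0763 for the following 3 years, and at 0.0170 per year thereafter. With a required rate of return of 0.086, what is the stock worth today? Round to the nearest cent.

Three-stage DDM. Project D₁…D_7; terminal Gordon value at t=7 with g = 0.017; discount at r = 0.086.
D_1 = 11.3917
D_2 = 12.9513
D_3 = 14.7243
D_4 = 16.7401
D_5 = 18.0173
D_6 = 19.3920
D_7 = 20.8717
TV_7 = 21.2265/(0.086−0.017) = 307.6300
P₀ = Σ Dₜ/(1+r)ᵗ + TV_7/(1+r)^7 = 253.1360

$253.14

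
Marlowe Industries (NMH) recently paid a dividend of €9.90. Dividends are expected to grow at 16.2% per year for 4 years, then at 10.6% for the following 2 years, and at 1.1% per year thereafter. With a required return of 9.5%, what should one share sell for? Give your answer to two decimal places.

Three-stage DDM. Project D₁…D_6; terminal Gordon value at t=6 with g = 0.011; discount at r = 0.095.
D_1 = 11.5038
D_2 = 13.3674
D_3 = 15.5329
D_4 = 18.0493
D_5 = 19.9625
D_6 = 22.0785
TV_6 = 22.3214/(0.095−0.011) = 265.7308
P₀ = Σ Dₜ/(1+r)ᵗ + TV_6/(1+r)^6 = 225.6833

€225.68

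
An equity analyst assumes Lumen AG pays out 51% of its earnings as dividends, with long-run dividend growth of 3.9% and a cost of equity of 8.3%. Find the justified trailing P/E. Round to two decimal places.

12.04

Justified trailing P/E = b(1+g)/(r−g) = 0.51×(1+0.039)/(0.083−0.039) = 12.0430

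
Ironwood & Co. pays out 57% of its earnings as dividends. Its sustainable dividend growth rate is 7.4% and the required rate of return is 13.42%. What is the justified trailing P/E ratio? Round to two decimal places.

Justified trailing P/E = b(1+g)/(r−g) = 0.57×(1+0.074)/(0.1342−0.074) = 10.1691

10.17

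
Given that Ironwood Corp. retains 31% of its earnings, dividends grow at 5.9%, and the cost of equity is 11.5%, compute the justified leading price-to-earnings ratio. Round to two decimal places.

12.32

Payout ratio b = 1 − 0.31 = 0.69.
Justified leading P/E = b/(r−g) = 0.69/(0.115−0.059) = 12.3214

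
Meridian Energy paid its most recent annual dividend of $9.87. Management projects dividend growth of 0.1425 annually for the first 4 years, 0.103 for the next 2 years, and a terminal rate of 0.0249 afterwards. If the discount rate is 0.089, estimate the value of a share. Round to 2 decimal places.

Three-stage DDM. Project D₁…D_6; terminal Gordon value at t=6 with g = 0.0249; discount at r = 0.089.
D_1 = 11.2765
D_2 = 12.8834
D_3 = 14.7193
D_4 = 16.8167
D_5 = 18.5489
D_6 = 20.4594
TV_6 = 20.9688/(0.089−0.0249) = 327.1271
P₀ = Σ Dₜ/(1+r)ᵗ + TV_6/(1+r)^6 = 265.0829

$265.08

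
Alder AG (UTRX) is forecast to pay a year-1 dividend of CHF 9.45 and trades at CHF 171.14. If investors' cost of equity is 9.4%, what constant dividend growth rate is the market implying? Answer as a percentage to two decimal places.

3.88%

From P₀ = D₁/(r − g), the implied growth is g = r − D₁/P₀.
g = 0.094 − 9.45/171.14 = 0.094 − 0.05522 = 0.03878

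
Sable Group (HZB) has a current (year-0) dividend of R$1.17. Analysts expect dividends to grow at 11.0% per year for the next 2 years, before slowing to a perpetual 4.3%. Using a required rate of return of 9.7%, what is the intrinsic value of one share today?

R$25.52

Two-stage DDM. Project D₁…D_2 at 0.11, terminal growth 0.043, discount at r = 0.097.
D_1 = 1.2987
D_2 = 1.4416
Terminal value at t=2: TV = D_3/(r−g) = 1.5035/(0.097−0.043) = 27.8434
P₀ = 1.2987/(1+0.097)^1 + 1.4416/(1+0.097)^2 + 27.8434/(1+0.097)^2 = 25.5189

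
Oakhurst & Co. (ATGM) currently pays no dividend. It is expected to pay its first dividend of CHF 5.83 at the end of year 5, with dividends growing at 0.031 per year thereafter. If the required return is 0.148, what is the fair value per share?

Deferred-dividend DDM. At t=4 the remaining stream is a growing perpetuity with first payment D_5 = 5.83.
V_4 = D_5/(r−g) = 5.83/(0.148−0.031) = 49.8291
P₀ = V_4/(1+r)^4 = 49.8291/(1+0.148)^4 = 28.6890

CHF 28.69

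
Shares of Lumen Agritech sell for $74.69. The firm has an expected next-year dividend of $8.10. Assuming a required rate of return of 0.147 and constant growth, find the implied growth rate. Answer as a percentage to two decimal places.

3.86%

From P₀ = D₁/(r − g), the implied growth is g = r − D₁/P₀.
g = 0.147 − 8.10/74.69 = 0.147 − 0.10845 = 0.03855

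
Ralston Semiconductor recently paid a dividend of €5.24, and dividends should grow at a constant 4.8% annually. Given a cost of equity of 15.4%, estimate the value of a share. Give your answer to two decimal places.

€51.81

Gordon growth model: P₀ = D₁/(r − g). D₁ = 5.24 × (1 + 0.048) = 5.4915.
P₀ = 5.4915 / (0.154 − 0.048) = 5.4915 / 0.106 = 51.8068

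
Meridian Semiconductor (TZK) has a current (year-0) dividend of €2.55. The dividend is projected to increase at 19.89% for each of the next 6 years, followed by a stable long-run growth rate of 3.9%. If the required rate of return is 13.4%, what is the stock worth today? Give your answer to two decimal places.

Two-stage DDM. Project D₁…D_6 at 0.1989, terminal growth 0.039, discount at r = 0.134.
D_1 = 3.0572
D_2 = 3.6653
D_3 = 4.3943
D_4 = 5.2683
D_5 = 6.3162
D_6 = 7.5725
Terminal value at t=6: TV = D_7/(r−g) = 7.8678/(0.134−0.039) = 82.8190
P₀ = 3.0572/(1+0.134)^1 + 3.6653/(1+0.134)^2 + 4.3943/(1+0.134)^3 + 5.2683/(1+0.134)^4 + 6.3162/(1+0.134)^5 + 7.5725/(1+0.134)^6 + 82.8190/(1+0.134)^6 = 57.6194

€57.62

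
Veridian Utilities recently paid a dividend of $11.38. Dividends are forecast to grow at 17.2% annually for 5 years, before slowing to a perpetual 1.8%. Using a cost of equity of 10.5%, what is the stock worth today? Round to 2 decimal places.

$246.86

Two-stage DDM. Project D₁…D_5 at 0.172, terminal growth 0.018, discount at r = 0.105.
D_1 = 13.3374
D_2 = 15.6314
D_3 = 18.3200
D_4 = 21.4710
D_5 = 25.1640
Terminal value at t=5: TV = D_6/(r−g) = 25.6170/(0.105−0.018) = 294.4482
P₀ = 13.3374/(1+0.105)^1 + 15.6314/(1+0.105)^2 + 18.3200/(1+0.105)^3 + 21.4710/(1+0.105)^4 + 25.1640/(1+0.105)^5 + 294.4482/(1+0.105)^5 = 246.8559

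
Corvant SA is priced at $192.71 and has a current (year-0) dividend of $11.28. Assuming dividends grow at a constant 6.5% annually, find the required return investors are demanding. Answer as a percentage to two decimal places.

12.73%

Rearranging the constant-growth DDM: r = D₁/P₀ + g.
D₁ = 11.28 × (1 + 0.065) = 12.0132.
r = 12.0132 / 192.71 + 0.065 = 0.06234 + 0.065 = 0.12734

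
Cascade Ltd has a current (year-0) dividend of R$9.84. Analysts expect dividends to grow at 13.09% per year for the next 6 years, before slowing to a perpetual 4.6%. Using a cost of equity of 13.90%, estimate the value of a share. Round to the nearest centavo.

R$163.62

Two-stage DDM. Project D₁…D_6 at 0.1309, terminal growth 0.046, discount at r = 0.139.
D_1 = 11.1281
D_2 = 12.5847
D_3 = 14.2321
D_4 = 16.0950
D_5 = 18.2019
D_6 = 20.5845
Terminal value at t=6: TV = D_7/(r−g) = 21.5314/(0.139−0.046) = 231.5203
P₀ = 11.1281/(1+0.139)^1 + 12.5847/(1+0.139)^2 + 14.2321/(1+0.139)^3 + 16.0950/(1+0.139)^4 + 18.2019/(1+0.139)^5 + 20.5845/(1+0.139)^6 + 231.5203/(1+0.139)^6 = 163.6222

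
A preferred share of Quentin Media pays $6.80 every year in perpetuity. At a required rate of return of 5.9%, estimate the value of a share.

$115.25

Zero-growth DDM (perpetuity): P₀ = D/r = 6.80 / 0.059 = 115.2542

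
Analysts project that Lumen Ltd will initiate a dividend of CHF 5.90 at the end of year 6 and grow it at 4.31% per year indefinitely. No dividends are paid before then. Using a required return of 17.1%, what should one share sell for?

CHF 20.95

Deferred-dividend DDM. At t=5 the remaining stream is a growing perpetuity with first payment D_6 = 5.90.
V_5 = D_6/(r−g) = 5.90/(0.171−0.0431) = 46.1298
P₀ = V_5/(1+r)^5 = 46.1298/(1+0.171)^5 = 20.9506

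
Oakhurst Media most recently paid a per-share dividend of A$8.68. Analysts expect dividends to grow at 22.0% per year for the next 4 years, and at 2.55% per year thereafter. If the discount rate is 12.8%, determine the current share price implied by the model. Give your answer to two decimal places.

Two-stage DDM. Project D₁…D_4 at 0.22, terminal growth 0.0255, discount at r = 0.128.
D_1 = 10.5896
D_2 = 12.9193
D_3 = 15.7616
D_4 = 19.2291
Terminal value at t=4: TV = D_5/(r−g) = 19.7194/(0.128−0.0255) = 192.3848
P₀ = 10.5896/(1+0.128)^1 + 12.9193/(1+0.128)^2 + 15.7616/(1+0.128)^3 + 19.2291/(1+0.128)^4 + 192.3848/(1+0.128)^4 = 161.2330

A$161.23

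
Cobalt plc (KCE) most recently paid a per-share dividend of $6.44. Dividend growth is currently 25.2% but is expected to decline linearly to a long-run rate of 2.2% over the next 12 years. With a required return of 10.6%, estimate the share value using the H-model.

$184.15

H-model: P₀ = D₀[(1+g_L) + H(g_S−g_L)]/(r−g_L), with H = 12/2 = 6.
P₀ = 6.44 × [(1+0.022) + 6×(0.252−0.022)] / (0.106−0.022)
   = 6.44 × 2.4020 / 0.084 = 184.1533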